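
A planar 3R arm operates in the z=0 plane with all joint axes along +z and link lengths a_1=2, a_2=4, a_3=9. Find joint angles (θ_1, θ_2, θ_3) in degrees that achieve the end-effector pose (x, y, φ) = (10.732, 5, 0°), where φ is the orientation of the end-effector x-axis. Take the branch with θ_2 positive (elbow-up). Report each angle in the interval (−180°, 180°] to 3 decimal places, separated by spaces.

wrist centre = target − a_3·(cos φ, sin φ) = (1.7320, 5.0000)
cos θ_2 = (27.9998−2²−4²)/(2·2·4) = 0.5000; θ_2 = 60.0007° (elbow-up)
β = atan2(5.0000,1.7320) = 70.8939°; ψ = atan2(3.4641,4.0000) = 40.8939°
θ_1 = β − ψ = 30.0000°
θ_3 = φ − θ_1 − θ_2 = -90.0007° (wrapped to (-180°,180°])

30.000 60.001 -90.001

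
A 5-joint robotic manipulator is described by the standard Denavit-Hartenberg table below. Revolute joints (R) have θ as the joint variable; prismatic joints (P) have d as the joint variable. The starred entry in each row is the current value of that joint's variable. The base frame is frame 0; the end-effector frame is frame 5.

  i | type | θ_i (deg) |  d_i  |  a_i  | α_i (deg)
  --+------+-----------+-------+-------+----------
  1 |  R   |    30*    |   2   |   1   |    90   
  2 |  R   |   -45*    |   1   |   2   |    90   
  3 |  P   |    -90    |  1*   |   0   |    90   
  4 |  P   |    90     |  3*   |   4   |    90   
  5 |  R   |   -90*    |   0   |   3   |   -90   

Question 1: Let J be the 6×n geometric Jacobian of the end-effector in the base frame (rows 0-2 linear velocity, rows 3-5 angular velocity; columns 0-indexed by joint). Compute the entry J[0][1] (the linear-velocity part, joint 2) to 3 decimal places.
4.287

axis z_1 = (0.5000,-0.8660,0.0000); lever o_n−o_1 = (-1.3371,-1.9267,-4.9497)
cross product → J_v[:, 1] = (4.2866,2.4749,-2.1213)
J_ω[:, 1] = z_1
entry J[0][1] = 4.2866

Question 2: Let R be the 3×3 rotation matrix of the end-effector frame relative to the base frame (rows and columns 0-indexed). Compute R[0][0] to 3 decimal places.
End-effector x-axis (col 0 of R) = (0.6124,0.3536,-0.7071)
R[0][0] = 0.6124

0.612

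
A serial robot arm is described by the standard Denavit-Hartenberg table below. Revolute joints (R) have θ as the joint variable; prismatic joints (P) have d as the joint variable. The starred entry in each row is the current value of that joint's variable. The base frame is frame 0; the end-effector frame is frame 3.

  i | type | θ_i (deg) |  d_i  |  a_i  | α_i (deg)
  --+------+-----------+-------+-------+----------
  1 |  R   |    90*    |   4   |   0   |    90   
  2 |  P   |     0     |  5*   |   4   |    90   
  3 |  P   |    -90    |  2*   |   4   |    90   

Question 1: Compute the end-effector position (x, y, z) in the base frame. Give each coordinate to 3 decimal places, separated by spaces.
after link 1: o_1 = (0.0000, 0.0000, 4.0000)
after link 2: o_2 = (5.0000, 4.0000, 4.0000)
after link 3: o_3 = (1.0000, 4.0000, 2.0000)

1.000 4.000 2.000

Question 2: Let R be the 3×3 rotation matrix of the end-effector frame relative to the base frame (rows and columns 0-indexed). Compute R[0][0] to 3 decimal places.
-1.000

End-effector x-axis (col 0 of R) = (-1.0000,0.0000,-0.0000)
R[0][0] = -1.0000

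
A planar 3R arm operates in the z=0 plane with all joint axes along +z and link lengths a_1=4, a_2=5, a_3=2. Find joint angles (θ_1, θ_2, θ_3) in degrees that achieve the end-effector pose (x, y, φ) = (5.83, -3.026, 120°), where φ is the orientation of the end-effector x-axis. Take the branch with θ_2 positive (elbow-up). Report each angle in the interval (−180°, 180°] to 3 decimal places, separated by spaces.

-59.994 44.993 135.001

wrist centre = target − a_3·(cos φ, sin φ) = (6.8300, -4.7581)
cos θ_2 = (69.2879−4²−5²)/(2·4·5) = 0.7072; θ_2 = 44.9926° (elbow-up)
β = atan2(-4.7581,6.8300) = -34.8626°; ψ = atan2(3.5351,7.5360) = 25.1309°
θ_1 = β − ψ = -59.9935°
θ_3 = φ − θ_1 − θ_2 = 135.0010° (wrapped to (-180°,180°])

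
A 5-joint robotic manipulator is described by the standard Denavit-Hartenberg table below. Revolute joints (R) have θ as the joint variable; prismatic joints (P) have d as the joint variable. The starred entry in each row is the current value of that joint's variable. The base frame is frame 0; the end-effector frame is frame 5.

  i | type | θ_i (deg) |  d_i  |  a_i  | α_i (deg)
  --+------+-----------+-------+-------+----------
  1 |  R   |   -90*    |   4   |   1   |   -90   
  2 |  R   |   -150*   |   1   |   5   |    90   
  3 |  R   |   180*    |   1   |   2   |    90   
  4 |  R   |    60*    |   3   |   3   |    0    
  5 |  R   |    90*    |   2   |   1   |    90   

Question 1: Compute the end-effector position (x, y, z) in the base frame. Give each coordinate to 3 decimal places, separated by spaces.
after link 1: o_1 = (0.0000, -1.0000, 4.0000)
after link 2: o_2 = (1.0000, 3.3301, 6.5000)
after link 3: o_3 = (1.0000, 2.0981, 4.6340)
after link 4: o_4 = (4.0000, 2.0981, 1.6340)
after link 5: o_5 = (6.0000, 3.0981, 1.6340)

6.000 3.098 1.634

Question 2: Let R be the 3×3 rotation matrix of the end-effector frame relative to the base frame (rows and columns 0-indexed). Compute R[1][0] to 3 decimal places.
1.000

End-effector x-axis (col 0 of R) = (-0.0000,1.0000,-0.0000)
R[1][0] = 1.0000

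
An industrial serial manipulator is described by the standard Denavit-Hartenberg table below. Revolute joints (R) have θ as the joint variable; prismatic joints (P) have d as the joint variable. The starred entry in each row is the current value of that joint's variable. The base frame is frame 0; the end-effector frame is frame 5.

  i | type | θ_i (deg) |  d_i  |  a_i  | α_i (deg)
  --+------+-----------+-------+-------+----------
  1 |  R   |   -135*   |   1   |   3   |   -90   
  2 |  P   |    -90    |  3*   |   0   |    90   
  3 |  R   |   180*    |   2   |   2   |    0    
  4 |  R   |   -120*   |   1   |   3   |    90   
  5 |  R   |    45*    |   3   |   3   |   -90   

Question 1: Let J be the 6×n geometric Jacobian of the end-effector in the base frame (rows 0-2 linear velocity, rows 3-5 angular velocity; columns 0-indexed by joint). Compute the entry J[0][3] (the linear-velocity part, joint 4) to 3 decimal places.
axis z_3 = (0.7071,0.7071,0.0000); lever o_n−o_3 = (4.2826,0.1316,5.1587)
cross product → J_v[:, 3] = (3.6478,-3.6478,-2.9352)
J_ω[:, 3] = z_3
entry J[0][3] = 3.6478

3.648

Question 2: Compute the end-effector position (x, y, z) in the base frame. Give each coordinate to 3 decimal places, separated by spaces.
after link 1: o_1 = (-2.1213, -2.1213, 1.0000)
after link 2: o_2 = (0.0000, -4.2426, 1.0000)
after link 3: o_3 = (1.4142, -2.8284, -1.0000)
after link 4: o_4 = (3.9584, -3.9584, 0.5000)
after link 5: o_5 = (5.6968, -2.6968, 4.1587)

5.697 -2.697 4.159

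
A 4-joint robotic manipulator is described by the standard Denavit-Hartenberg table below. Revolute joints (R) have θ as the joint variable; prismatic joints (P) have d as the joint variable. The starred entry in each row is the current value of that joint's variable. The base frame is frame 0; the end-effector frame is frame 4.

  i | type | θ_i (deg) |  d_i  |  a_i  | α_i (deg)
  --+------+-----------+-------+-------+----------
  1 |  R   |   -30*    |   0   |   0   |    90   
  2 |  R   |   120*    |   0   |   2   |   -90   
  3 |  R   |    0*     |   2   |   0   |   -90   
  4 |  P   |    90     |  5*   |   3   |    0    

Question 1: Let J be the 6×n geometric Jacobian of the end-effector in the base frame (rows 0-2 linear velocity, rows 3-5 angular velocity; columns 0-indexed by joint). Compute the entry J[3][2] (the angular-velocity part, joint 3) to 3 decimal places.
axis z_2 = (-0.7500,0.4330,-0.5000); lever o_n−o_2 = (3.2500,3.8971,0.5000)
cross product → J_v[:, 2] = (2.1651,-1.2500,-4.3301)
J_ω[:, 2] = z_2
entry J[3][2] = -0.7500

-0.750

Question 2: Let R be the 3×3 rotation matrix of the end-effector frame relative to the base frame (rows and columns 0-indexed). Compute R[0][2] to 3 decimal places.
0.500

End-effector z-axis (col 2 of R) = (0.5000,0.8660,-0.0000)
R[0][2] = 0.5000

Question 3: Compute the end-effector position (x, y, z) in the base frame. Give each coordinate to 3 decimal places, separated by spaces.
2.384 4.397 2.232

after link 1: o_1 = (0.0000, 0.0000, 0.0000)
after link 2: o_2 = (-0.8660, 0.5000, 1.7321)
after link 3: o_3 = (-2.3660, 1.3660, 0.7321)
after link 4: o_4 = (2.3840, 4.3971, 2.2321)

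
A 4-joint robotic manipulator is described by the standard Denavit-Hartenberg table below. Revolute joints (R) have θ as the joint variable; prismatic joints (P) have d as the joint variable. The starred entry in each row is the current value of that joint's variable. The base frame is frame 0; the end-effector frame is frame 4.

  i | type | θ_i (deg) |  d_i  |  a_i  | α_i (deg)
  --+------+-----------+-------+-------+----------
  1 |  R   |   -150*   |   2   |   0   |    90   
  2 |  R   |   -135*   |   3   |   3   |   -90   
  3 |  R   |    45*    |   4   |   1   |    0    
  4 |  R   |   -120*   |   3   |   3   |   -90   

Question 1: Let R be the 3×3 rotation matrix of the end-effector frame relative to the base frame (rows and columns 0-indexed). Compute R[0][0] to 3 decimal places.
-0.324

End-effector x-axis (col 0 of R) = (-0.3245,0.9280,-0.1830)
R[0][0] = -0.3245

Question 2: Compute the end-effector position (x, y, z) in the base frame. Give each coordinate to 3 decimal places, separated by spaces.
after link 1: o_1 = (0.0000, 0.0000, 2.0000)
after link 2: o_2 = (0.3371, 3.6587, -0.1213)
after link 3: o_3 = (-1.3258, 1.8822, -3.4497)
after link 4: o_4 = (-4.1363, 3.6056, -6.1201)

-4.136 3.606 -6.120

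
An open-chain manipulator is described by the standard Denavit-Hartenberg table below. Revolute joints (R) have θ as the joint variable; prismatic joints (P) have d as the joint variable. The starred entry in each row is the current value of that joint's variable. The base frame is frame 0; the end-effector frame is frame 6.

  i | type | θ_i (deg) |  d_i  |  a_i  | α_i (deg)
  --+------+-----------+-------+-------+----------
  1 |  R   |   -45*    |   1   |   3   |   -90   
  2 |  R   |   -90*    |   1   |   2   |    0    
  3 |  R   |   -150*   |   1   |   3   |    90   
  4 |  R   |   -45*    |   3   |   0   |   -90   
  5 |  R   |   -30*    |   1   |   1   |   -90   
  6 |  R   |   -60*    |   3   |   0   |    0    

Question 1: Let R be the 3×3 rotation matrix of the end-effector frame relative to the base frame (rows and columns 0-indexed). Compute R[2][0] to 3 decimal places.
End-effector x-axis (col 0 of R) = (0.0448,0.3882,-0.9205)
R[2][0] = -0.9205

-0.920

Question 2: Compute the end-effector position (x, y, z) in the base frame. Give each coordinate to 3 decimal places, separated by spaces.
after link 1: o_1 = (2.1213, -2.1213, 1.0000)
after link 2: o_2 = (2.8284, -1.4142, 3.0000)
after link 3: o_3 = (2.4749, 0.3536, 0.4019)
after link 4: o_4 = (4.3120, -1.4836, -1.0981)
after link 5: o_5 = (4.2187, -1.2563, -2.4908)
after link 6: o_6 = (1.5027, -0.0403, -2.1103)

1.503 -0.040 -2.110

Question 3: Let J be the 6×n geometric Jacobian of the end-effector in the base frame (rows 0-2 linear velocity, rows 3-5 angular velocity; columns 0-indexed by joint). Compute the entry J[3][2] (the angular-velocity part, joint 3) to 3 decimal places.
axis z_2 = (0.7071,0.7071,0.0000); lever o_n−o_2 = (-1.3258,1.3739,-5.1103)
cross product → J_v[:, 2] = (-3.6135,3.6135,1.9090)
J_ω[:, 2] = z_2
entry J[3][2] = 0.7071

0.707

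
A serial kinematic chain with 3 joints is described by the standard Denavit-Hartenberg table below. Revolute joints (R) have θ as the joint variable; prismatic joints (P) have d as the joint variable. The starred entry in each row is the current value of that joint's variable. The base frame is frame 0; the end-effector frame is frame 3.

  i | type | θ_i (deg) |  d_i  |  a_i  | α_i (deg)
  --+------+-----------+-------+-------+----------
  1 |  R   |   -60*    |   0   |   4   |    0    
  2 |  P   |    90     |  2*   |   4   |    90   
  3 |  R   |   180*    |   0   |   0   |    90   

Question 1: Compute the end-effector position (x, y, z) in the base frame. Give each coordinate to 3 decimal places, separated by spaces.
5.464 -1.464 2.000

after link 1: o_1 = (2.0000, -3.4641, 0.0000)
after link 2: o_2 = (5.4641, -1.4641, 2.0000)
after link 3: o_3 = (5.4641, -1.4641, 2.0000)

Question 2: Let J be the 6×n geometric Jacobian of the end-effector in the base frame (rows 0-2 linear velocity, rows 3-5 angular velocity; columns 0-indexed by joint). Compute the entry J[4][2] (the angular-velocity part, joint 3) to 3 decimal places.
axis z_2 = (0.5000,-0.8660,0.0000); lever o_n−o_2 = (0.0000,0.0000,0.0000)
cross product → J_v[:, 2] = (-0.0000,0.0000,0.0000)
J_ω[:, 2] = z_2
entry J[4][2] = -0.8660

-0.866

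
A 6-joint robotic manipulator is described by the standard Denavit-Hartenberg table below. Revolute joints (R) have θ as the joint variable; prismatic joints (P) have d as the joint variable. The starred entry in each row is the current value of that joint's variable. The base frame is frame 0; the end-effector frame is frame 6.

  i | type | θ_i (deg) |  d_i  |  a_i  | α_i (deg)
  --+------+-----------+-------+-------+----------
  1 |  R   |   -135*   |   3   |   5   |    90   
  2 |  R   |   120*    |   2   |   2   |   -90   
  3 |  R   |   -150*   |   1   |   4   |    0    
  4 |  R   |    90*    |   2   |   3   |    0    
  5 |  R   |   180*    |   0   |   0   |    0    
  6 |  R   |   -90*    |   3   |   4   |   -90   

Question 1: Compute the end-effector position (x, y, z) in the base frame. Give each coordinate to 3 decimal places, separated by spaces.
-1.875 4.627 3.031

after link 1: o_1 = (-3.5355, -3.5355, 3.0000)
after link 2: o_2 = (-4.2426, -1.4142, 4.7321)
after link 3: o_3 = (-6.2692, -0.6124, 1.2321)
after link 4: o_4 = (-6.3513, 2.9798, 1.5311)
after link 5: o_5 = (-6.3513, 2.9798, 1.5311)
after link 6: o_6 = (-1.8752, 4.6275, 3.0311)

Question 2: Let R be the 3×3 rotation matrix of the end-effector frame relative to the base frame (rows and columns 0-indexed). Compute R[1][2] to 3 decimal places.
End-effector z-axis (col 2 of R) = (0.4356,-0.7891,-0.4330)
R[1][2] = -0.7891

-0.789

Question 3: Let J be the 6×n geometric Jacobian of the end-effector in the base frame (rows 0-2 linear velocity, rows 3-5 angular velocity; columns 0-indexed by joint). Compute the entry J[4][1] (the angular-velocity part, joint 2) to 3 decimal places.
axis z_1 = (-0.7071,0.7071,0.0000); lever o_n−o_1 = (1.6603,8.1630,0.0311)
cross product → J_v[:, 1] = (0.0220,0.0220,-6.9462)
J_ω[:, 1] = z_1
entry J[4][1] = 0.7071

0.707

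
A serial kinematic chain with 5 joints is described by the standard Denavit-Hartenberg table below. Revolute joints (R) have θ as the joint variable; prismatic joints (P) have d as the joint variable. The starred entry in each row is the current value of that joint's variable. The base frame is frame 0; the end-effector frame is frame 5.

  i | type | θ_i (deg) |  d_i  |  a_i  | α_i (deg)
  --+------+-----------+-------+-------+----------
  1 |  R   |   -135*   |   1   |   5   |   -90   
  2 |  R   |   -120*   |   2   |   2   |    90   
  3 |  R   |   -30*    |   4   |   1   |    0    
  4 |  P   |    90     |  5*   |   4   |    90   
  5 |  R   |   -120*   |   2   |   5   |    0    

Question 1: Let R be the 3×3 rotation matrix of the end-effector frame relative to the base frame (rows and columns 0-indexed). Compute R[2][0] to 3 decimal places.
End-effector x-axis (col 0 of R) = (-0.9249,-0.3125,0.2165)
R[2][0] = 0.2165

0.217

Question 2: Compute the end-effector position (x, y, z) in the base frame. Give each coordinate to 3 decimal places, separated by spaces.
2.487 -0.057 3.297

after link 1: o_1 = (-3.5355, -3.5355, 1.0000)
after link 2: o_2 = (-1.4142, -4.2426, 2.7321)
after link 3: o_3 = (0.9879, -1.1334, 1.4821)
after link 4: o_4 = (7.2064, 0.1861, 0.7141)
after link 5: o_5 = (2.4871, -0.0571, 3.2966)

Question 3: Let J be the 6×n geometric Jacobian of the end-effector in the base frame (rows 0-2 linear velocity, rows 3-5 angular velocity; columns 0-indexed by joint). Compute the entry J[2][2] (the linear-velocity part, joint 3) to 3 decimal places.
axis z_2 = (0.6124,0.6124,-0.5000); lever o_n−o_2 = (3.9013,4.1855,0.5646)
cross product → J_v[:, 2] = (2.4385,-2.2964,0.1740)
J_ω[:, 2] = z_2
entry J[2][2] = 0.1740

0.174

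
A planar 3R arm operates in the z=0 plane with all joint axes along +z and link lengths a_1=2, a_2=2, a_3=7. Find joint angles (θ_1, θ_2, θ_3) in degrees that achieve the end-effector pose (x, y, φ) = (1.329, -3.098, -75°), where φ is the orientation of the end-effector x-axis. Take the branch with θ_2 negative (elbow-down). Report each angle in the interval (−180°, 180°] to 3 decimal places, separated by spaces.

120.020 -45.028 -149.993

wrist centre = target − a_3·(cos φ, sin φ) = (-0.4827, 3.6635)
cos θ_2 = (13.6541−2²−2²)/(2·2·2) = 0.7068; θ_2 = -45.0277° (elbow-down)
β = atan2(3.6635,-0.4827) = 97.5066°; ψ = atan2(-1.4149,3.4135) = -22.5138°
θ_1 = β − ψ = 120.0204°
θ_3 = φ − θ_1 − θ_2 = -149.9927° (wrapped to (-180°,180°])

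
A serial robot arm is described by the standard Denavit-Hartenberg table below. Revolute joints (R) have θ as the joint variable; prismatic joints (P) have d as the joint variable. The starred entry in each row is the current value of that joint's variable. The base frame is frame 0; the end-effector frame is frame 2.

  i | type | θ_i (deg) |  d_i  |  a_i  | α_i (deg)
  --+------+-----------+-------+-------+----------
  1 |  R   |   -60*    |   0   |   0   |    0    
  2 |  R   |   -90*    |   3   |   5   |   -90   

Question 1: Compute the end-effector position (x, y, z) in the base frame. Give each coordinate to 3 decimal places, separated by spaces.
after link 1: o_1 = (0.0000, 0.0000, 0.0000)
after link 2: o_2 = (-4.3301, -2.5000, 3.0000)

-4.330 -2.500 3.000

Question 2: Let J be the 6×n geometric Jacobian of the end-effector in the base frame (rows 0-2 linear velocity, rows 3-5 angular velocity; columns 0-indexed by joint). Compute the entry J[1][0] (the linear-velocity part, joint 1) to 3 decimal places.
axis z_0 = ẑ; lever o_n−o_0 = (-4.3301,-2.5000,3.0000)
cross product → J_v[:, 0] = (2.5000,-4.3301,0.0000)
J_ω[:, 0] = z_0
entry J[1][0] = -4.3301

-4.330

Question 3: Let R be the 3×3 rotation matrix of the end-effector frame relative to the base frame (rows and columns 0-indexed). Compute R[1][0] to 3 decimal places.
End-effector x-axis (col 0 of R) = (-0.8660,-0.5000,0.0000)
R[1][0] = -0.5000

-0.500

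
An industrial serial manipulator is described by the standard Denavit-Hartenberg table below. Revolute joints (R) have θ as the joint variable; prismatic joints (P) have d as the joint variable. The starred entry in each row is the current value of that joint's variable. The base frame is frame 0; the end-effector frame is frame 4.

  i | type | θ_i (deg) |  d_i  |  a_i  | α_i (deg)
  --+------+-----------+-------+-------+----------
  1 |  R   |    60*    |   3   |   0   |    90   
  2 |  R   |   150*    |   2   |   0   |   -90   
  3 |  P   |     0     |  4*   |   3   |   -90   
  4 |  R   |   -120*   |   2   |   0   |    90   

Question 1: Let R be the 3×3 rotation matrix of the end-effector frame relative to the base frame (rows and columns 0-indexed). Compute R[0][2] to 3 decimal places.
0.500

End-effector z-axis (col 2 of R) = (0.5000,0.8660,-0.0000)
R[0][2] = 0.5000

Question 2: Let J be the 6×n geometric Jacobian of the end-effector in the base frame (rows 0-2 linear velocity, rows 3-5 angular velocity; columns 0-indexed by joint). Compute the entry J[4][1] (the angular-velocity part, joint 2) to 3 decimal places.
axis z_1 = (0.8660,-0.5000,0.0000); lever o_n−o_1 = (-2.2990,-3.9821,-1.9641)
cross product → J_v[:, 1] = (0.9821,1.7010,-4.5981)
J_ω[:, 1] = z_1
entry J[4][1] = -0.5000

-0.500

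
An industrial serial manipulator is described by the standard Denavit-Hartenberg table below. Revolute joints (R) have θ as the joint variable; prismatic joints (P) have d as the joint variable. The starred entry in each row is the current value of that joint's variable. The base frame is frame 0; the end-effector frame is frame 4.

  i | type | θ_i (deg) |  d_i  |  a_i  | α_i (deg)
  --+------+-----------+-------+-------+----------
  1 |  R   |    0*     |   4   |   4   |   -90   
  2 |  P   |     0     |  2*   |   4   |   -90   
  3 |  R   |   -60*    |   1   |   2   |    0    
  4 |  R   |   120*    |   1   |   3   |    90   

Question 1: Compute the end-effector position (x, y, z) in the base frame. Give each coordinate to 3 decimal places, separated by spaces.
10.500 1.134 2.000

after link 1: o_1 = (4.0000, 0.0000, 4.0000)
after link 2: o_2 = (8.0000, 2.0000, 4.0000)
after link 3: o_3 = (9.0000, 3.7321, 3.0000)
after link 4: o_4 = (10.5000, 1.1340, 2.0000)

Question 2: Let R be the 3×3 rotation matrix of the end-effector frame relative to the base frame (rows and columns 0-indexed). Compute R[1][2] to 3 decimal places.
0.500

End-effector z-axis (col 2 of R) = (0.8660,0.5000,0.0000)
R[1][2] = 0.5000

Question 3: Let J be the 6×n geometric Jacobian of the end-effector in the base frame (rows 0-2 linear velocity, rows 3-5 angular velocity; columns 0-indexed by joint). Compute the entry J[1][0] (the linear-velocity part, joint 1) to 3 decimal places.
axis z_0 = ẑ; lever o_n−o_0 = (10.5000,1.1340,2.0000)
cross product → J_v[:, 0] = (-1.1340,10.5000,0.0000)
J_ω[:, 0] = z_0
entry J[1][0] = 10.5000

10.500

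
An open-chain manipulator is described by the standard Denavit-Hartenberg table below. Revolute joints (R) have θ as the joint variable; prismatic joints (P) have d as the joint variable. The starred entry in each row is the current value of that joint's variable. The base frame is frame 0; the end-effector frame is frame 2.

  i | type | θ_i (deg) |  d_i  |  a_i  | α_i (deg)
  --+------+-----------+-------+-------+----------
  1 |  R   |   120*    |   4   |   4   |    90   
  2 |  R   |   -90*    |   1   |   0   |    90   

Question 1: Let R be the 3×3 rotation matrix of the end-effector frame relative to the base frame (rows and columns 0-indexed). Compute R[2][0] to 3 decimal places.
-1.000

End-effector x-axis (col 0 of R) = (0.0000,0.0000,-1.0000)
R[2][0] = -1.0000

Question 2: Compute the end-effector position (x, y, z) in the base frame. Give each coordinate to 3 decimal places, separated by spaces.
after link 1: o_1 = (-2.0000, 3.4641, 4.0000)
after link 2: o_2 = (-1.1340, 3.9641, 4.0000)

-1.134 3.964 4.000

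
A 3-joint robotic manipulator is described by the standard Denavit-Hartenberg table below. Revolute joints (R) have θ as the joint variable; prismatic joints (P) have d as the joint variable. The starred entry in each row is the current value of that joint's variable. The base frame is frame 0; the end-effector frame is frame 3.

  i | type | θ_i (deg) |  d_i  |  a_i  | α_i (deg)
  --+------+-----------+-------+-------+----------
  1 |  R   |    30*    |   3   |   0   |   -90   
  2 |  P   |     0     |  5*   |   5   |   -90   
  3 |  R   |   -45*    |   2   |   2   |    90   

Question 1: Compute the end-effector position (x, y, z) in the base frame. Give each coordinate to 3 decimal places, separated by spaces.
after link 1: o_1 = (0.0000, 0.0000, 3.0000)
after link 2: o_2 = (1.8301, 6.8301, 3.0000)
after link 3: o_3 = (2.3478, 8.7620, 1.0000)

2.348 8.762 1.000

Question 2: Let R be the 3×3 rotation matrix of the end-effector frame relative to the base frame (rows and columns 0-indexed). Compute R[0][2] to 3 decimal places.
-0.966

End-effector z-axis (col 2 of R) = (-0.9659,0.2588,0.0000)
R[0][2] = -0.9659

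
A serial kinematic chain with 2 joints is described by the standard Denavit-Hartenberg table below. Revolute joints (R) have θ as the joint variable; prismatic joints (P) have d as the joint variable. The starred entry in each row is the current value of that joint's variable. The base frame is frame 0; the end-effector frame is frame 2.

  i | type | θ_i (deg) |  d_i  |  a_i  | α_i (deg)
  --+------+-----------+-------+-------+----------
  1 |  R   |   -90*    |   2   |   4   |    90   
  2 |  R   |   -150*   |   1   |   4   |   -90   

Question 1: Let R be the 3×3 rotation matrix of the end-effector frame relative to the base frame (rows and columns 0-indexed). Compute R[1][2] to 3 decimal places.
-0.500

End-effector z-axis (col 2 of R) = (-0.0000,-0.5000,-0.8660)
R[1][2] = -0.5000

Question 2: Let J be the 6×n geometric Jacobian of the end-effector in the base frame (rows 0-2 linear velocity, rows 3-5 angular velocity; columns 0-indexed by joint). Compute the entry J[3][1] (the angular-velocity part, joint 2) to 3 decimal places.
-1.000

axis z_1 = (-1.0000,-0.0000,0.0000); lever o_n−o_1 = (-1.0000,3.4641,-2.0000)
cross product → J_v[:, 1] = (-0.0000,-2.0000,-3.4641)
J_ω[:, 1] = z_1
entry J[3][1] = -1.0000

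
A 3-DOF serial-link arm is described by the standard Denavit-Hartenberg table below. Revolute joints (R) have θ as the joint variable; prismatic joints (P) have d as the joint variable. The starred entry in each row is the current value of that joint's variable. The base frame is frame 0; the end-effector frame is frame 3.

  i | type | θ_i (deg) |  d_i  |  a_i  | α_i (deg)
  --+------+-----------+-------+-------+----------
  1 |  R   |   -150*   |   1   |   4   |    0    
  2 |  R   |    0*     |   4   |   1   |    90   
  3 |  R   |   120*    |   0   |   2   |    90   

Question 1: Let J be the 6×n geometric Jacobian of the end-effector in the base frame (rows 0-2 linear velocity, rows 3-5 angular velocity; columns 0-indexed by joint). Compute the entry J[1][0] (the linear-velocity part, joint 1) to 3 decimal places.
-3.464

axis z_0 = ẑ; lever o_n−o_0 = (-3.4641,-2.0000,6.7321)
cross product → J_v[:, 0] = (2.0000,-3.4641,0.0000)
J_ω[:, 0] = z_0
entry J[1][0] = -3.4641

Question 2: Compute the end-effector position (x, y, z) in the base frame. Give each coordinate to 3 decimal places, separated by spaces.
-3.464 -2.000 6.732

after link 1: o_1 = (-3.4641, -2.0000, 1.0000)
after link 2: o_2 = (-4.3301, -2.5000, 5.0000)
after link 3: o_3 = (-3.4641, -2.0000, 6.7321)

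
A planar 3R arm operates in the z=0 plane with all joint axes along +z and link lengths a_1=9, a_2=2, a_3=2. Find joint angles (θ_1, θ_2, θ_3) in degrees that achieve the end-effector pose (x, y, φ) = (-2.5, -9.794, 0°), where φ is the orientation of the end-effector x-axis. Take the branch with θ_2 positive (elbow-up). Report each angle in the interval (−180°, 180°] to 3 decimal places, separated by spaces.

wrist centre = target − a_3·(cos φ, sin φ) = (-4.5000, -9.7940)
cos θ_2 = (116.1724−9²−2²)/(2·9·2) = 0.8659; θ_2 = 30.0143° (elbow-up)
β = atan2(-9.7940,-4.5000) = -114.6771°; ψ = atan2(1.0004,10.7318) = 5.3258°
θ_1 = β − ψ = -120.0029°
θ_3 = φ − θ_1 − θ_2 = 89.9887° (wrapped to (-180°,180°])

-120.003 30.014 89.989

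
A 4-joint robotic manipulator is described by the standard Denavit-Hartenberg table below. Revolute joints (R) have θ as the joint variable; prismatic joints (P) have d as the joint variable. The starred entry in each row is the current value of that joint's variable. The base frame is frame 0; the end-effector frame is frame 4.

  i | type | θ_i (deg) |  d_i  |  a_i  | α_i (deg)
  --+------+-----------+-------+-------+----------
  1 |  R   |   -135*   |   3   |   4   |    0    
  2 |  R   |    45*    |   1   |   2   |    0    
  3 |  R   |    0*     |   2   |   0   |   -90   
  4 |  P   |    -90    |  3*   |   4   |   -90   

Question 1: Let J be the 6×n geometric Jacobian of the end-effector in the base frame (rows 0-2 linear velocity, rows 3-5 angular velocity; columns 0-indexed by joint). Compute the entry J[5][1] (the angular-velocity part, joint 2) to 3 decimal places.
axis z_1 = (0.0000,0.0000,1.0000); lever o_n−o_1 = (3.0000,-2.0000,7.0000)
cross product → J_v[:, 1] = (2.0000,3.0000,-0.0000)
J_ω[:, 1] = z_1
entry J[5][1] = 1.0000

1.000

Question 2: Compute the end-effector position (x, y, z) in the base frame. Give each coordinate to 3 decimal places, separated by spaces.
after link 1: o_1 = (-2.8284, -2.8284, 3.0000)
after link 2: o_2 = (-2.8284, -4.8284, 4.0000)
after link 3: o_3 = (-2.8284, -4.8284, 6.0000)
after link 4: o_4 = (0.1716, -4.8284, 10.0000)

0.172 -4.828 10.000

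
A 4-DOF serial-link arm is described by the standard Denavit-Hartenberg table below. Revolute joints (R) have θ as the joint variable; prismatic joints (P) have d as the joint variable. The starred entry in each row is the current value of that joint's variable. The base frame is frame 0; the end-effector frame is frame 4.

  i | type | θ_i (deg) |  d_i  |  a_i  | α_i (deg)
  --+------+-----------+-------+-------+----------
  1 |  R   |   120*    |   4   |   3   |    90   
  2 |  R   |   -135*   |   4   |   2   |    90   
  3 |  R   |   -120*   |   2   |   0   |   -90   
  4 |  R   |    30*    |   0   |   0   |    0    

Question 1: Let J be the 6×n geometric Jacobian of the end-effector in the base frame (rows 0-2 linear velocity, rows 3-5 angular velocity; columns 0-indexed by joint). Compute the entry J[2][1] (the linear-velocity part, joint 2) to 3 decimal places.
axis z_1 = (0.8660,0.5000,0.0000); lever o_n−o_1 = (4.8783,-0.4495,0.0000)
cross product → J_v[:, 1] = (0.0000,0.0000,-2.8284)
J_ω[:, 1] = z_1
entry J[2][1] = -2.8284

-2.828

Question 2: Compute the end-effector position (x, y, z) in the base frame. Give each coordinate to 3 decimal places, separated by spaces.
3.378 2.149 4.000

after link 1: o_1 = (-1.5000, 2.5981, 4.0000)
after link 2: o_2 = (2.6712, 3.3733, 2.5858)
after link 3: o_3 = (3.3783, 2.1486, 4.0000)
after link 4: o_4 = (3.3783, 2.1486, 4.0000)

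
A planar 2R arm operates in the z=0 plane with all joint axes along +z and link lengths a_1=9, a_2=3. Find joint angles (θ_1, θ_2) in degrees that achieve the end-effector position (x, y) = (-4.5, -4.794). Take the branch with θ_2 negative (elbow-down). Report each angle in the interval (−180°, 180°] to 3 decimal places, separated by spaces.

cos θ_2 = (43.2324−9²−3²)/(2·9·3) = -0.8661; θ_2 = -150.0047° (elbow-down)
β = atan2(-4.7940,-4.5000) = -133.1881°; ψ = atan2(-1.4998,6.4018) = -13.1852°
θ_1 = β − ψ = -120.0029°

-120.003 -150.005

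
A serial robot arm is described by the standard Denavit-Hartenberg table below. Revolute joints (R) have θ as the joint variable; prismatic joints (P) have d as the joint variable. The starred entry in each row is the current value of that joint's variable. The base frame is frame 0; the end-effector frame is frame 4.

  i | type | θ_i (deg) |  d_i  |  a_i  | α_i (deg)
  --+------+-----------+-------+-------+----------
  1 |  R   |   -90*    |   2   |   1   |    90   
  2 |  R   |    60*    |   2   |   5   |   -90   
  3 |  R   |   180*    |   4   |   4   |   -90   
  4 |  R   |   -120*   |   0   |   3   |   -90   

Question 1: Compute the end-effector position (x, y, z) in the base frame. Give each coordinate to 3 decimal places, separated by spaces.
-2.000 3.464 7.464

after link 1: o_1 = (0.0000, -1.0000, 2.0000)
after link 2: o_2 = (-2.0000, -3.5000, 6.3301)
after link 3: o_3 = (-2.0000, 1.9641, 4.8660)
after link 4: o_4 = (-2.0000, 3.4641, 7.4641)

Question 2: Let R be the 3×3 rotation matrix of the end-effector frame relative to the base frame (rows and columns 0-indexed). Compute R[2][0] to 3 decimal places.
End-effector x-axis (col 0 of R) = (-0.0000,0.5000,0.8660)
R[2][0] = 0.8660

0.866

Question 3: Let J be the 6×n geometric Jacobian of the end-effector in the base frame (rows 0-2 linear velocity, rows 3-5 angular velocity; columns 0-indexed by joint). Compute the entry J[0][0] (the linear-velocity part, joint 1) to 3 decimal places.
-3.464

axis z_0 = ẑ; lever o_n−o_0 = (-2.0000,3.4641,7.4641)
cross product → J_v[:, 0] = (-3.4641,-2.0000,0.0000)
J_ω[:, 0] = z_0
entry J[0][0] = -3.4641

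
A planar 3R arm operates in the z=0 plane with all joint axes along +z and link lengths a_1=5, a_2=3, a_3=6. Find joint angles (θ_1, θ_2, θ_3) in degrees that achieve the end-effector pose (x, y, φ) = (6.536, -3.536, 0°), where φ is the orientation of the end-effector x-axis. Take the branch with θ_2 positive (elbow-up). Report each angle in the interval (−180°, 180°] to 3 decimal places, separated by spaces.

-117.769 134.990 -17.221

wrist centre = target − a_3·(cos φ, sin φ) = (0.5360, -3.5360)
cos θ_2 = (12.7906−5²−3²)/(2·5·3) = -0.7070; θ_2 = 134.9897° (elbow-up)
β = atan2(-3.5360,0.5360) = -81.3805°; ψ = atan2(2.1217,2.8791) = 36.3881°
θ_1 = β − ψ = -117.7686°
θ_3 = φ − θ_1 − θ_2 = -17.2212° (wrapped to (-180°,180°])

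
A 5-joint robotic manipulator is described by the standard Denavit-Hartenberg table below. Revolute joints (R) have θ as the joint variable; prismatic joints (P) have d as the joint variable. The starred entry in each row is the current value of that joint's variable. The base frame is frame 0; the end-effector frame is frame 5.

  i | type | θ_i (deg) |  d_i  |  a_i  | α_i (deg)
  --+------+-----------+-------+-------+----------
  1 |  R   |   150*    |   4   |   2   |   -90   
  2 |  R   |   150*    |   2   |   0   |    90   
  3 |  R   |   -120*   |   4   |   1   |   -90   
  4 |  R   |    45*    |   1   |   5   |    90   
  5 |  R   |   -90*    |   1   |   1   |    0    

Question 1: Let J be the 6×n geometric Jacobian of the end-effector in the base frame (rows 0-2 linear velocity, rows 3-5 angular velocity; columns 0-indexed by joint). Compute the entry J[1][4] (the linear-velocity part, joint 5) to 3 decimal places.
axis z_4 = (-0.2652,0.8602,-0.4356); lever o_n−o_4 = (-1.1647,0.8022,-0.0026)
cross product → J_v[:, 4] = (0.3472,0.5066,0.7891)
J_ω[:, 4] = z_4
entry J[1][4] = 0.5066

0.507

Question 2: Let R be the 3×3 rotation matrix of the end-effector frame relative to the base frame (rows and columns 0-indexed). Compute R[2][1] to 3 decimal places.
0.789

End-effector y-axis (col 1 of R) = (0.3472,0.5066,0.7891)
R[2][1] = 0.7891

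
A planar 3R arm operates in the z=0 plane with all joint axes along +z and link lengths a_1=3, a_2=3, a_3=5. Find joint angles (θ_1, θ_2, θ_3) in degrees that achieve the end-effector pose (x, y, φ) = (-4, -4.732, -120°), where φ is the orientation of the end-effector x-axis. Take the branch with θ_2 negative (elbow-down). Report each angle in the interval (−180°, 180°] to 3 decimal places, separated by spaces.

wrist centre = target − a_3·(cos φ, sin φ) = (-1.5000, -0.4019)
cos θ_2 = (2.4115−3²−3²)/(2·3·3) = -0.8660; θ_2 = -150.0003° (elbow-down)
β = atan2(-0.4019,-1.5000) = -165.0018°; ψ = atan2(-1.5000,0.4019) = -75.0001°
θ_1 = β − ψ = -90.0017°
θ_3 = φ − θ_1 − θ_2 = 120.0019° (wrapped to (-180°,180°])

-90.002 -150.000 120.002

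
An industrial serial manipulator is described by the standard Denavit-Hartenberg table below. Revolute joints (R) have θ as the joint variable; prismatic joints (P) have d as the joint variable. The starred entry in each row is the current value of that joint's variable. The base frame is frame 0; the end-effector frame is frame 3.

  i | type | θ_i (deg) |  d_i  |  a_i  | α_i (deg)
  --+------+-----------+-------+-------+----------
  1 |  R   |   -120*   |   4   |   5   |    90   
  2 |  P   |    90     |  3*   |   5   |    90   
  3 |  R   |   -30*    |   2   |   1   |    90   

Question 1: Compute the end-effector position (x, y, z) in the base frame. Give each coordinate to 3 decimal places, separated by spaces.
after link 1: o_1 = (-2.5000, -4.3301, 4.0000)
after link 2: o_2 = (-5.0981, -2.8301, 9.0000)
after link 3: o_3 = (-5.6651, -4.8122, 9.8660)

-5.665 -4.812 9.866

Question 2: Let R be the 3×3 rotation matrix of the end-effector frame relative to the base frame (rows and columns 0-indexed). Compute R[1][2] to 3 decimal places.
End-effector z-axis (col 2 of R) = (0.7500,-0.4330,-0.5000)
R[1][2] = -0.4330

-0.433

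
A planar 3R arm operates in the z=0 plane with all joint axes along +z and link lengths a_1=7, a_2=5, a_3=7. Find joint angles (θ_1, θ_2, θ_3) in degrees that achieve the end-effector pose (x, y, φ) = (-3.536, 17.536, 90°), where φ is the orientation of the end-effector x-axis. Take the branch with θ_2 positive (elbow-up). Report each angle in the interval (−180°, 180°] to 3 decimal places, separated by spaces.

wrist centre = target − a_3·(cos φ, sin φ) = (-3.5360, 10.5360)
cos θ_2 = (123.5106−7²−5²)/(2·7·5) = 0.7073; θ_2 = 44.9848° (elbow-up)
β = atan2(10.5360,-3.5360) = 108.5523°; ψ = atan2(3.5346,10.5365) = 18.5447°
θ_1 = β − ψ = 90.0076°
θ_3 = φ − θ_1 − θ_2 = -44.9924° (wrapped to (-180°,180°])

90.008 44.985 -44.992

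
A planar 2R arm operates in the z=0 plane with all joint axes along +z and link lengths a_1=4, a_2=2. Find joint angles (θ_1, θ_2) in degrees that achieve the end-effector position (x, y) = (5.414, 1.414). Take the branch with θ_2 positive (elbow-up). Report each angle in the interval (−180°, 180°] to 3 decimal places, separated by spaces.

-0.006 45.015

cos θ_2 = (31.3108−4²−2²)/(2·4·2) = 0.7069; θ_2 = 45.0148° (elbow-up)
β = atan2(1.4140,5.4140) = 14.6372°; ψ = atan2(1.4146,5.4138) = 14.6434°
θ_1 = β − ψ = -0.0061°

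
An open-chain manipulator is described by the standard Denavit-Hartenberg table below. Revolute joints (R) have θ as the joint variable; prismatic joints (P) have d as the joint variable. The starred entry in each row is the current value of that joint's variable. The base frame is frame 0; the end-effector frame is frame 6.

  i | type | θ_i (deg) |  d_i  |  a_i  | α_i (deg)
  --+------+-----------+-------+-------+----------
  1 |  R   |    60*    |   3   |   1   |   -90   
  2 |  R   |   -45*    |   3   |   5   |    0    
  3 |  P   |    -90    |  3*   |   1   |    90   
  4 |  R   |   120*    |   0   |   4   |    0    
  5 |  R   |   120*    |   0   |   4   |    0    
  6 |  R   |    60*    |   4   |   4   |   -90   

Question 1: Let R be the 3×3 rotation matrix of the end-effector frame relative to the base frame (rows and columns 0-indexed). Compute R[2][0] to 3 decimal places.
End-effector x-axis (col 0 of R) = (0.5732,-0.7392,0.3536)
R[2][0] = 0.3536

0.354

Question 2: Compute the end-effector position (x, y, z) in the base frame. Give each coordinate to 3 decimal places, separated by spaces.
after link 1: o_1 = (0.5000, 0.8660, 3.0000)
after link 2: o_2 = (-0.3303, 5.4279, 6.5355)
after link 3: o_3 = (-3.2819, 6.3155, 7.2426)
after link 4: o_4 = (-5.5748, 9.2723, 5.8284)
after link 5: o_5 = (-1.8677, 8.7650, 4.4142)
after link 6: o_6 = (-0.9890, 3.3587, 3.0000)

-0.989 3.359 3.000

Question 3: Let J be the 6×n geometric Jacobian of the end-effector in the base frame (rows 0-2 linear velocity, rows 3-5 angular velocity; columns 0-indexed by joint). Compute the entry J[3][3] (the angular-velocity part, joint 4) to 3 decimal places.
-0.354

axis z_3 = (-0.3536,-0.6124,-0.7071); lever o_n−o_3 = (2.2929,-2.9568,-4.2426)
cross product → J_v[:, 3] = (0.5073,-3.1213,2.4495)
J_ω[:, 3] = z_3
entry J[3][3] = -0.3536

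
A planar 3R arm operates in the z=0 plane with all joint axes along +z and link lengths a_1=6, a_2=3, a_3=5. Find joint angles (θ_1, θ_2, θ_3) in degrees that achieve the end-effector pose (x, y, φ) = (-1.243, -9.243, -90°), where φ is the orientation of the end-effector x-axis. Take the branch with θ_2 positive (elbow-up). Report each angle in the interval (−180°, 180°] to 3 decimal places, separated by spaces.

wrist centre = target − a_3·(cos φ, sin φ) = (-1.2430, -4.2430)
cos θ_2 = (19.5481−6²−3²)/(2·6·3) = -0.7070; θ_2 = 134.9911° (elbow-up)
β = atan2(-4.2430,-1.2430) = -106.3281°; ψ = atan2(2.1216,3.8790) = 28.6767°
θ_1 = β − ψ = -135.0049°
θ_3 = φ − θ_1 − θ_2 = -89.9863° (wrapped to (-180°,180°])

-135.005 134.991 -89.986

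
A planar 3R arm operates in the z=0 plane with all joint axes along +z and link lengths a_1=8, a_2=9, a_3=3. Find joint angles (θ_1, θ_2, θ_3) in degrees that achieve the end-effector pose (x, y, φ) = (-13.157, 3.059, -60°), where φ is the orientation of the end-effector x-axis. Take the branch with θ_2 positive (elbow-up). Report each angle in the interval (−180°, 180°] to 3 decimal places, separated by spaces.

wrist centre = target − a_3·(cos φ, sin φ) = (-14.6570, 5.6571)
cos θ_2 = (246.8302−8²−9²)/(2·8·9) = 0.7072; θ_2 = 44.9962° (elbow-up)
β = atan2(5.6571,-14.6570) = 158.8952°; ψ = atan2(6.3635,14.3644) = 23.8937°
θ_1 = β − ψ = 135.0015°
θ_3 = φ − θ_1 − θ_2 = 120.0023° (wrapped to (-180°,180°])

135.001 44.996 120.002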